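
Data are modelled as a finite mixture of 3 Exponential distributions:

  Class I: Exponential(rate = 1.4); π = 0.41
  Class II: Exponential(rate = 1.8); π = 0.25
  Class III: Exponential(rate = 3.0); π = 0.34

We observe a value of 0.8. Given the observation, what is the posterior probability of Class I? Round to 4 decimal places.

0.4846

P(component k | x) = π_k·f_k(x) / marginal(x), where marginal(x) = Σ_j π_j·f_j(x).
Exponential densities:
  f_I = 1.4·e^(−1.4·0.8) = 1.4·e^(−1.1200) = 0.456792
  f_II = 1.8·e^(−1.8·0.8) = 1.8·e^(−1.4400) = 0.42647
  f_III = 3.0·e^(−3.0·0.8) = 3.0·e^(−2.4000) = 0.272154
Multiply by the mixture weights:
  π_I·f_I = 0.41 × 0.456792 = 0.187285
  π_II·f_II = 0.25 × 0.42647 = 0.106617
  π_III·f_III = 0.34 × 0.272154 = 0.0925323
Marginal: 0.187285 + 0.106617 + 0.0925323 = 0.386434
So the posterior for Class I is 0.187285 / 0.386434 ≈ 0.4846.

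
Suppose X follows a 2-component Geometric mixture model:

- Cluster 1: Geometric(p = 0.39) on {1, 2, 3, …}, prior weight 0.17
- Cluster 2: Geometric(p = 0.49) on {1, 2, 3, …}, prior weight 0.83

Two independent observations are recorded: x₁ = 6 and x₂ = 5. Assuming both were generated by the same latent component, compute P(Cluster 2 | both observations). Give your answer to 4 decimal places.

0.6060

The responsibility of component k is π_k f_k(x) divided by Σ_j π_j f_j(x).
Since both observations come from the same component, the likelihood for component k is f_k(x₁)·f_k(x₂).
  p_1 = [0.39·(1−0.39)^5 = 0.39·0.0844596 = 0.0329393] × [0.0539988] = 0.00177868
  p_2 = [0.49·(1−0.49)^5 = 0.49·0.0345025 = 0.0169062] × [0.0331495] = 0.000560433
Multiply by the mixture weights:
  π_1·p_1 = 0.17 × 0.00177868 = 0.000302376
  π_2·p_2 = 0.83 × 0.000560433 = 0.000465159
Evidence: 0.000302376 + 0.000465159 = 0.000767535
P(Cluster 2 | x₁, x₂) ≈ 0.6060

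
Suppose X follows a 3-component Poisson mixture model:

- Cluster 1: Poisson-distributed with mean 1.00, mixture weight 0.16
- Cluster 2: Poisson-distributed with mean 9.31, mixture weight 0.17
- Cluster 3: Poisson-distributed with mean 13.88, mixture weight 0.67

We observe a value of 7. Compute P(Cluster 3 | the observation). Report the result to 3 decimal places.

P(component k | x) = P(Z=k)·f_k(x) / marginal(x), where marginal(x) = Σ_j P(Z=j)·f_j(x).
Poisson probabilities:
  L_1 = 7.2992e-05
  L_2 = 0.108877
  L_3 = 0.0184624
Weight by the priors:
  P(Z=1)·L_1 = 0.16 × 7.2992e-05 = 1.16787e-05
  P(Z=2)·L_2 = 0.17 × 0.108877 = 0.0185091
  P(Z=3)·L_3 = 0.67 × 0.0184624 = 0.0123698
Marginal: 1.16787e-05 + 0.0185091 + 0.0123698 = 0.0308906
P(Cluster 3 | data) = 0.0123698 / 0.0308906 ≈ 0.400

0.400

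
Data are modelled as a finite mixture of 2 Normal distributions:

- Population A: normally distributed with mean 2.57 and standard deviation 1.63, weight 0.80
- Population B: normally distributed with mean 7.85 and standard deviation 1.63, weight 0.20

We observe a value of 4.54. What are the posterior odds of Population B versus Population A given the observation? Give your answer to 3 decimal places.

The posterior odds equal the prior odds times the likelihood ratio: (π_i/π_j)·(f_i(x)/f_j(x)).
Evaluate each component's likelihood at the observed value:
  L_A = 0.117907
  L_B = 0.0311376
Posterior odds = (π_B·L_B) / (π_A·L_A) = (0.20·0.0311376) / (0.80·0.117907) = 0.00622752 / 0.0943253 ≈ 0.066

0.066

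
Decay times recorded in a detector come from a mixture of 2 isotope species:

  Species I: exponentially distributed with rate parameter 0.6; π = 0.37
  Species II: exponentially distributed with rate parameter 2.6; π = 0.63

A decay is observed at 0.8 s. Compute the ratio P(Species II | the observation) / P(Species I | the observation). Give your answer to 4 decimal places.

1.4897

Posterior odds = (π_i f_i(x)) / (π_j f_j(x)); the normalising sum cancels.
Exponential densities:
  p_I = 0.6·e^(−0.6·0.8) = 0.6·e^(−0.4800) = 0.37127
  p_II = 2.6·e^(−2.6·0.8) = 2.6·e^(−2.0800) = 0.324819
Posterior odds = (π_II·p_II) / (π_I·p_I) = (0.63·0.324819) / (0.37·0.37127) = 0.204636 / 0.13737 ≈ 1.4897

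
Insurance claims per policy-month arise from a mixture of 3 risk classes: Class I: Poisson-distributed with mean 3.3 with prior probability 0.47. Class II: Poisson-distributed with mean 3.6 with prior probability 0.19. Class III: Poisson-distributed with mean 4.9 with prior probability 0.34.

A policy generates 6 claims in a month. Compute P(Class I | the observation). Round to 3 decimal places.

By Bayes' theorem, P(k | x) = P(Z=k) f_k(x) / Σ_j P(Z=j) f_j(x).
Component likelihoods at x = 6 claims:
  L_I = e^(−3.3)·3.3^6/6! = 0.0661575
  L_II = e^(−3.6)·3.6^6/6! = 0.0826081
  L_III = e^(−4.9)·4.9^6/6! = 0.143153
Weight by the priors:
  P(Z=I)·L_I = 0.47 × 0.0661575 = 0.031094
  P(Z=II)·L_II = 0.19 × 0.0826081 = 0.0156955
  P(Z=III)·L_III = 0.34 × 0.143153 = 0.0486721
Evidence: 0.031094 + 0.0156955 + 0.0486721 = 0.0954617
P(Class I | 6 claims) = 0.031094 / 0.0954617 ≈ 0.326

0.326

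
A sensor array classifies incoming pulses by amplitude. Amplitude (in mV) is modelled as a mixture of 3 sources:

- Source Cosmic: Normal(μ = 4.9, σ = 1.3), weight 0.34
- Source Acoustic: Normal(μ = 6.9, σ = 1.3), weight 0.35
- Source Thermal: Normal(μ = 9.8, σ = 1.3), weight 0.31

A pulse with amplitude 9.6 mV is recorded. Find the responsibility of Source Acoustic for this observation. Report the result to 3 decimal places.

Posterior ∝ prior × likelihood, so P(k | x) ∝ π_k f_k(x); normalise over all components.
Normal densities:
  p_Cosmic = (1/(1.3·√(2π)))·exp(−(9.6−4.9)²/(2·1.3²)) = 0.306879·exp(-6.53550) = 0.000445281
  p_Acoustic = (1/(1.3·√(2π)))·exp(−(9.6−6.9)²/(2·1.3²)) = 0.306879·exp(-2.15680) = 0.0355041
  p_Thermal = (1/(1.3·√(2π)))·exp(−(9.6−9.8)²/(2·1.3²)) = 0.306879·exp(-0.01183) = 0.303268
Prior × likelihood for each component:
  π_Cosmic·p_Cosmic = 0.34 × 0.000445281 = 0.000151395
  π_Acoustic·p_Acoustic = 0.35 × 0.0355041 = 0.0124264
  π_Thermal·p_Thermal = 0.31 × 0.303268 = 0.0940132
Marginal: 0.000151395 + 0.0124264 + 0.0940132 = 0.106591
So the posterior for Source Acoustic is 0.0124264 / 0.106591 ≈ 0.117.

0.117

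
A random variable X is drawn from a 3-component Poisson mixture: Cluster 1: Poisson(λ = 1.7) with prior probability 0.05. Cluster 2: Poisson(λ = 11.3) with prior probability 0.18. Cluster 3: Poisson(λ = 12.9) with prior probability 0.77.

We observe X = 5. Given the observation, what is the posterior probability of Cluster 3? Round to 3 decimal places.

0.560

By Bayes' theorem, P(k | x) = w_k f_k(x) / Σ_j w_j f_j(x).
Component likelihoods at x = 5:
  p_1 = e^(−1.7)·1.7^5/5! = 0.0216154
  p_2 = e^(−11.3)·11.3^5/5! = 0.0189969
  p_3 = e^(−12.9)·12.9^5/5! = 0.0074365
Prior × likelihood for each component:
  w_1·p_1 = 0.05 × 0.0216154 = 0.00108077
  w_2·p_2 = 0.18 × 0.0189969 = 0.00341945
  w_3·p_3 = 0.77 × 0.0074365 = 0.0057261
Denominator: 0.00108077 + 0.00341945 + 0.0057261 = 0.0102263
P(Cluster 3 | x) ≈ 0.560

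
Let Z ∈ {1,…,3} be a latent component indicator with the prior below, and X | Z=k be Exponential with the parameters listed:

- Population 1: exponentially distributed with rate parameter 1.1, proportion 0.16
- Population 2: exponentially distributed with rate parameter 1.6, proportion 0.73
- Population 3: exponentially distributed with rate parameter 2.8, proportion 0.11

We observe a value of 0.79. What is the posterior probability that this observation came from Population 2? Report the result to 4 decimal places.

Apply Bayes' rule: the posterior for each component is proportional to its prior times its likelihood at x.
Component likelihoods at x = 0.79:
  f_1 = 0.461308
  f_2 = 0.452035
  f_3 = 0.306548
Unnormalised posteriors:
  π_1·f_1 = 0.16 × 0.461308 = 0.0738092
  π_2·f_2 = 0.73 × 0.452035 = 0.329985
  π_3·f_3 = 0.11 × 0.306548 = 0.0337203
Denominator: 0.0738092 + 0.329985 + 0.0337203 = 0.437515
P(Population 2 | data) = 0.329985 / 0.437515 ≈ 0.7542

0.7542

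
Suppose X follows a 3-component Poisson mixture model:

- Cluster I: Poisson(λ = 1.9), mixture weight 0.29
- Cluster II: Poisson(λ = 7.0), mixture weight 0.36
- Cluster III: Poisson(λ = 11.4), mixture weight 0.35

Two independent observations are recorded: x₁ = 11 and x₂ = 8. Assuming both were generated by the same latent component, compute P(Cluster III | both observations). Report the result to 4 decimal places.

0.6078

Posterior ∝ prior × likelihood, so P(k | x) ∝ P(Z=k) f_k(x); normalise over all components.
Since both observations come from the same component, the likelihood for component k is f_k(x₁)·f_k(x₂).
  p_I = [e^(−1.9)·1.9^11/11! = 4.3649e-06] × [0.000630012] = 2.74994e-09
  p_II = [e^(−7.0)·7.0^11/11! = 0.0451712] × [0.130377] = 0.0058893
  p_III = [e^(−11.4)·11.4^11/11! = 0.118533] × [0.0792066] = 0.00938862
Prior × likelihood for each component:
  P(Z=I)·p_I = 0.29 × 2.74994e-09 = 7.97482e-10
  P(Z=II)·p_II = 0.36 × 0.0058893 = 0.00212015
  P(Z=III)·p_III = 0.35 × 0.00938862 = 0.00328602
Marginal: 7.97482e-10 + 0.00212015 + 0.00328602 = 0.00540617
So the posterior for Cluster III is 0.00328602 / 0.00540617 ≈ 0.6078.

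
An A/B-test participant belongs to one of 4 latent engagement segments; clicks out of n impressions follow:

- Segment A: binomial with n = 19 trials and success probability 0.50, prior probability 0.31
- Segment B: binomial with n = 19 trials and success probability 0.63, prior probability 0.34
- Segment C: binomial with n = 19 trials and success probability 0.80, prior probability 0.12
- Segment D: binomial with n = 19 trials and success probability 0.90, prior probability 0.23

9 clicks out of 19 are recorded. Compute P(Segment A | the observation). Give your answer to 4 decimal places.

0.6968

Posterior ∝ prior × likelihood, so P(k | x) ∝ P(Z=k) f_k(x); normalise over all components.
Component likelihoods at x = 9 clicks out of 19:
  f_A = C(19,9)·0.50^9·0.50^10 = 92378·0.00195312·0.000976562 = 0.176197
  f_B = C(19,9)·0.63^9·0.37^10 = 92378·0.0156338·4.80858e-05 = 0.0694466
  f_C = C(19,9)·0.80^9·0.20^10 = 92378·0.134218·1.024e-07 = 0.00126963
  f_D = C(19,9)·0.90^9·0.10^10 = 92378·0.38742·1e-10 = 3.57891e-06
Unnormalised posteriors:
  P(Z=A)·f_A = 0.31 × 0.176197 = 0.0546211
  P(Z=B)·f_B = 0.34 × 0.0694466 = 0.0236118
  P(Z=C)·f_C = 0.12 × 0.00126963 = 0.000152356
  P(Z=D)·f_D = 0.23 × 3.57891e-06 = 8.2315e-07
Evidence: 0.0546211 + 0.0236118 + 0.000152356 + 8.2315e-07 = 0.0783861
So the posterior for Segment A is 0.0546211 / 0.0783861 ≈ 0.6968.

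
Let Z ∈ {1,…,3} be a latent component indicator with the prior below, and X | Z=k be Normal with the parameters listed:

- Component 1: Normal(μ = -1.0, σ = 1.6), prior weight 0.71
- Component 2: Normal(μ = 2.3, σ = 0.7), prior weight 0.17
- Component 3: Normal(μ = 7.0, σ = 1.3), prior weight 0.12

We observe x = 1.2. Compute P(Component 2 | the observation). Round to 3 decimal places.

The responsibility of component k is P(Z=k) f_k(x) divided by Σ_j P(Z=j) f_j(x).
Normal densities:
  L_1 = (1/(1.6·√(2π)))·exp(−(1.2−-1.0)²/(2·1.6²)) = 0.249339·exp(-0.94531) = 0.0968827
  L_2 = (1/(0.7·√(2π)))·exp(−(1.2−2.3)²/(2·0.7²)) = 0.569918·exp(-1.23469) = 0.165803
  L_3 = (1/(1.3·√(2π)))·exp(−(1.2−7.0)²/(2·1.3²)) = 0.306879·exp(-9.95266) = 1.46076e-05
Prior × likelihood for each component:
  P(Z=1)·L_1 = 0.71 × 0.0968827 = 0.0687867
  P(Z=2)·L_2 = 0.17 × 0.165803 = 0.0281864
  P(Z=3)·L_3 = 0.12 × 1.46076e-05 = 1.75292e-06
Normaliser: 0.0687867 + 0.0281864 + 1.75292e-06 = 0.0969749
P(Component 2 | data) ≈ 0.291

0.291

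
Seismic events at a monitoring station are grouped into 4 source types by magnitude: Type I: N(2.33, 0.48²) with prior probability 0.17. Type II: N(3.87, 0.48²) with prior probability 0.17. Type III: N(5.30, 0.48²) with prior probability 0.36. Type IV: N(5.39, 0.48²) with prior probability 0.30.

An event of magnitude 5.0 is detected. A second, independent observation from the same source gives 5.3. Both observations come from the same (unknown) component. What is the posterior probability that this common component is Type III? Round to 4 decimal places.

The responsibility of component k is P(Z=k) f_k(x) divided by Σ_j P(Z=j) f_j(x).
Since both observations come from the same component, the likelihood for component k is f_k(x₁)·f_k(x₂).
  L_I = [1.58792e-07] × [4.03787e-09] = 6.41181e-16
  L_II = [0.0520256] × [0.00982636] = 0.000511222
  L_III = [0.683669] × [0.83113] = 0.568217
  L_IV = [0.597472] × [0.816648] = 0.487924
Prior × likelihood for each component:
  P(Z=I)·L_I = 0.17 × 6.41181e-16 = 1.09001e-16
  P(Z=II)·L_II = 0.17 × 0.000511222 = 8.69078e-05
  P(Z=III)·L_III = 0.36 × 0.568217 = 0.204558
  P(Z=IV)·L_IV = 0.30 × 0.487924 = 0.146377
Denominator: 1.09001e-16 + 8.69078e-05 + 0.204558 + 0.146377 = 0.351022
P(Type III | data) = 0.204558 / 0.351022 ≈ 0.5827

0.5827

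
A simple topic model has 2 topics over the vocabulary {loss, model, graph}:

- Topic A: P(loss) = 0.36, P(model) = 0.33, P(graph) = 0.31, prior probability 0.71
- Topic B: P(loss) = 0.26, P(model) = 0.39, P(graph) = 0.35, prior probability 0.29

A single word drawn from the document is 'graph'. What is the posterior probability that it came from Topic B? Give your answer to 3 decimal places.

The responsibility of component k is π_k f_k(x) divided by Σ_j π_j f_j(x).
Evaluate each component's likelihood at the observed value:
  L_A = P(graph | comp) = 0.31
  L_B = P(graph | comp) = 0.35
Weight by the priors:
  π_A·L_A = 0.71 × 0.31 = 0.2201
  π_B·L_B = 0.29 × 0.35 = 0.1015
Sum: 0.2201 + 0.1015 = 0.3216
So the posterior for Topic B is 0.1015 / 0.3216 ≈ 0.316.

0.316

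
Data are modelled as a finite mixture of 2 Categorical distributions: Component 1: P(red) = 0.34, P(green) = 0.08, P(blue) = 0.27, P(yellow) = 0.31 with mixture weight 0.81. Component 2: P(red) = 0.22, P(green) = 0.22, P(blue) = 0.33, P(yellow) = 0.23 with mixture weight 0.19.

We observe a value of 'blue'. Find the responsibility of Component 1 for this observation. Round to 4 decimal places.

0.7772

Posterior ∝ prior × likelihood, so P(k | x) ∝ π_k f_k(x); normalise over all components.
Component likelihoods at x = 'blue':
  p_1 = P(blue | comp) = 0.27
  p_2 = P(blue | comp) = 0.33
Unnormalised posteriors:
  π_1·p_1 = 0.81 × 0.27 = 0.2187
  π_2·p_2 = 0.19 × 0.33 = 0.0627
Sum: 0.2187 + 0.0627 = 0.2814
P(Component 1 | 'blue') ≈ 0.7772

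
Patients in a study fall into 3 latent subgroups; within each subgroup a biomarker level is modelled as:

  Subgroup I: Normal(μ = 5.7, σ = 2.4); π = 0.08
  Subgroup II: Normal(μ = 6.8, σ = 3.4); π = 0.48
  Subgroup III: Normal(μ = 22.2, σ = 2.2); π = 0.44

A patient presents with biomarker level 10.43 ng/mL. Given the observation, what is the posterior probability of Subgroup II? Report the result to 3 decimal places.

The responsibility of component k is P(Z=k) f_k(x) divided by Σ_j P(Z=j) f_j(x).
Normal densities:
  f_I = 0.0238374
  f_II = 0.0663608
  f_III = 1.10456e-07
Weight by the priors:
  P(Z=I)·f_I = 0.08 × 0.0238374 = 0.00190699
  P(Z=II)·f_II = 0.48 × 0.0663608 = 0.0318532
  P(Z=III)·f_III = 0.44 × 1.10456e-07 = 4.86008e-08
Evidence: 0.00190699 + 0.0318532 + 4.86008e-08 = 0.0337602
P(Subgroup II | 10.43 ng/mL) = 0.0318532 / 0.0337602 ≈ 0.944

0.944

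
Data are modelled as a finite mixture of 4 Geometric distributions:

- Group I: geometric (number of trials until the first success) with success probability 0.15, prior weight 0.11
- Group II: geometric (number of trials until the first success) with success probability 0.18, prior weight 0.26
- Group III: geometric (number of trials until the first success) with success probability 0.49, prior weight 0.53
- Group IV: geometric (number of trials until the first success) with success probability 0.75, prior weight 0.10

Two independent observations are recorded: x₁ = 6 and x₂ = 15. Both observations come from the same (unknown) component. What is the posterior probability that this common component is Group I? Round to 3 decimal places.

Apply Bayes' rule: the posterior for each component is proportional to its prior times its likelihood at x.
Since both observations come from the same component, the likelihood for component k is f_k(x₁)·f_k(x₂).
  p_I = [0.0665558] × [0.0154155] = 0.00102599
  p_II = [0.0667332] × [0.0111858] = 0.000746463
  p_III = [0.0169062] × [3.9462e-05] = 6.67153e-07
  p_IV = [0.000732422] × [2.79397e-09] = 2.04636e-12
Prior × likelihood for each component:
  π_I·p_I = 0.11 × 0.00102599 = 0.000112859
  π_II·p_II = 0.26 × 0.000746463 = 0.00019408
  π_III·p_III = 0.53 × 6.67153e-07 = 3.53591e-07
  π_IV·p_IV = 0.10 × 2.04636e-12 = 2.04636e-13
Evidence: 0.000112859 + 0.00019408 + 3.53591e-07 + 2.04636e-13 = 0.000307293
P(Group I | x) ≈ 0.367

0.367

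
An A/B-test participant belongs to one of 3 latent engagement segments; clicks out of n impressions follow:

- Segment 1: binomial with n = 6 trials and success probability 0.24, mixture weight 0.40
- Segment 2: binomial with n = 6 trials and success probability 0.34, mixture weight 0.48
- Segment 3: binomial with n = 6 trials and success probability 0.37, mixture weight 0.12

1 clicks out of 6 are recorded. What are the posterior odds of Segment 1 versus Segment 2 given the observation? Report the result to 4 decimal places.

Only the two components matter; the odds are (π_i f_i(x)) / (π_j f_j(x)).
Component likelihoods at x = 1 clicks out of 6:
  f_1 = 0.365116
  f_2 = 0.255476
  f_3 = 0.220321
Odds = (0.40/0.48) × (0.365116/0.255476) = 0.833333 × 1.42916 ≈ 1.1910

1.1910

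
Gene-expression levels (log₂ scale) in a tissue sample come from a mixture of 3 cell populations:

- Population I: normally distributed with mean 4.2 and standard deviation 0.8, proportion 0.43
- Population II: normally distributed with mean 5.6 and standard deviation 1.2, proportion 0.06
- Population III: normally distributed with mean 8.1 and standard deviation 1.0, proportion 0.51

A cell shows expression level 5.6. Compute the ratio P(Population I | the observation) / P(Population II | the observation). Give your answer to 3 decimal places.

Posterior odds = (π_i f_i(x)) / (π_j f_j(x)); the normalising sum cancels.
Normal densities:
  L_I = (1/(0.8·√(2π)))·exp(−(5.6−4.2)²/(2·0.8²)) = 0.498678·exp(-1.53125) = 0.107847
  L_II = (1/(1.2·√(2π)))·exp(−(5.6−5.6)²/(2·1.2²)) = 0.332452·exp(-0.00000) = 0.332452
  L_III = (1/(1.0·√(2π)))·exp(−(5.6−8.1)²/(2·1.0²)) = 0.398942·exp(-3.12500) = 0.0175283
Posterior odds = (π_I·L_I) / (π_II·L_II) = (0.43·0.107847) / (0.06·0.332452) = 0.0463741 / 0.0199471 ≈ 2.325

2.325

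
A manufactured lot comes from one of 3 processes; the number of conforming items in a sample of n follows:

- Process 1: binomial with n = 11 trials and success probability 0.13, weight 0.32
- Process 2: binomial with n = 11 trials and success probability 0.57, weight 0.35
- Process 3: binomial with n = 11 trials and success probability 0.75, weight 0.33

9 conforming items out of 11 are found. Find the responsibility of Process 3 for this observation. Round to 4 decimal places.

0.7903

By Bayes' theorem, P(k | x) = P(Z=k) f_k(x) / Σ_j P(Z=j) f_j(x).
Binomial probabilities:
  f_1 = C(11,9)·0.13^9·0.87^2 = 55·1.06045e-08·0.7569 = 4.4146e-07
  f_2 = C(11,9)·0.57^9·0.43^2 = 55·0.00635146·0.1849 = 0.0645912
  f_3 = C(11,9)·0.75^9·0.25^2 = 55·0.0750847·0.0625 = 0.258104
Weight by the priors:
  P(Z=1)·f_1 = 0.32 × 4.4146e-07 = 1.41267e-07
  P(Z=2)·f_2 = 0.35 × 0.0645912 = 0.0226069
  P(Z=3)·f_3 = 0.33 × 0.258104 = 0.0851742
Normaliser: 1.41267e-07 + 0.0226069 + 0.0851742 = 0.107781
P(Process 3 | x) = 0.0851742 / 0.107781 ≈ 0.7903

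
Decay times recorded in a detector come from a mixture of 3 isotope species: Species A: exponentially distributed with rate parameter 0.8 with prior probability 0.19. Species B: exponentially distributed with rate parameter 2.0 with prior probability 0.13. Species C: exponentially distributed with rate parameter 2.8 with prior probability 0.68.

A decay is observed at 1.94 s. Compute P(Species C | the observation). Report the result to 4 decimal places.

0.1815

Apply Bayes' rule: the posterior for each component is proportional to its prior times its likelihood at x.
Component likelihoods at x = 1.94 s:
  L_A = 0.8·e^(−0.8·1.94) = 0.8·e^(−1.5520) = 0.169459
  L_B = 2.0·e^(−2.0·1.94) = 2.0·e^(−3.8800) = 0.0413017
  L_C = 2.8·e^(−2.8·1.94) = 2.8·e^(−5.4320) = 0.0122481
Unnormalised posteriors:
  π_A·L_A = 0.19 × 0.169459 = 0.0321972
  π_B·L_B = 0.13 × 0.0413017 = 0.00536921
  π_C·L_C = 0.68 × 0.0122481 = 0.00832874
Evidence: 0.0321972 + 0.00536921 + 0.00832874 = 0.0458952
P(Species C | data) ≈ 0.1815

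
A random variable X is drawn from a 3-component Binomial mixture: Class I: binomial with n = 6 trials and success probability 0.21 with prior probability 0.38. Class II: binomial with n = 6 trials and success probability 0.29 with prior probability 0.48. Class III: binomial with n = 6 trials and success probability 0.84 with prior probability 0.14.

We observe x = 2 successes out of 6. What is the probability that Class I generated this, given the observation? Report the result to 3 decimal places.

0.387

P(component k | x) = π_k·f_k(x) / marginal(x), where marginal(x) = Σ_j π_j·f_j(x).
Component likelihoods at x = 2 successes out of 6:
  L_I = C(6,2)·0.21^2·0.79^4 = 15·0.0441·0.389501 = 0.257655
  L_II = C(6,2)·0.29^2·0.71^4 = 15·0.0841·0.254117 = 0.320568
  L_III = C(6,2)·0.84^2·0.16^4 = 15·0.7056·0.00065536 = 0.00693633
Weight by the priors:
  π_I·L_I = 0.38 × 0.257655 = 0.0979088
  π_II·L_II = 0.48 × 0.320568 = 0.153873
  π_III·L_III = 0.14 × 0.00693633 = 0.000971086
Normaliser: 0.0979088 + 0.153873 + 0.000971086 = 0.252753
P(Class I | 2 successes out of 6) ≈ 0.387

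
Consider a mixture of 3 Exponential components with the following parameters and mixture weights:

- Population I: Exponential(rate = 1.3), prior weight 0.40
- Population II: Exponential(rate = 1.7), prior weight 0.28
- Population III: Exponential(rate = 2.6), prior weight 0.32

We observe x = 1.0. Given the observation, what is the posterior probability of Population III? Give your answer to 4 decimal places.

0.2127

By Bayes' theorem, P(k | x) = π_k f_k(x) / Σ_j π_j f_j(x).
Exponential densities:
  p_I = 0.354291
  p_II = 0.310562
  p_III = 0.193111
Prior × likelihood for each component:
  π_I·p_I = 0.40 × 0.354291 = 0.141717
  π_II·p_II = 0.28 × 0.310562 = 0.0869574
  π_III·p_III = 0.32 × 0.193111 = 0.0617956
Marginal: 0.141717 + 0.0869574 + 0.0617956 = 0.29047
P(Population III | x) = 0.0617956 / 0.29047 ≈ 0.2127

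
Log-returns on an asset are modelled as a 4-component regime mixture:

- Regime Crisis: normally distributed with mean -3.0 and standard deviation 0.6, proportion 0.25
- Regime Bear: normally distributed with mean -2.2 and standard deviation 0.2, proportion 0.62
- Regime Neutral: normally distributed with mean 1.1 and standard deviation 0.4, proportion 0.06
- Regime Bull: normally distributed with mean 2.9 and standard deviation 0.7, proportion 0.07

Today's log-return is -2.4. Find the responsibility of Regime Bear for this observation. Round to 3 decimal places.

0.882

P(component k | x) = w_k·f_k(x) / marginal(x), where marginal(x) = Σ_j w_j·f_j(x).
Component likelihoods at x = -2.4:
  L_Crisis = 0.403285
  L_Bear = 1.20985
  L_Neutral = 2.36328e-17
  L_Bull = 2.03008e-13
Prior × likelihood for each component:
  w_Crisis·L_Crisis = 0.25 × 0.403285 = 0.100821
  w_Bear·L_Bear = 0.62 × 1.20985 = 0.750109
  w_Neutral·L_Neutral = 0.06 × 2.36328e-17 = 1.41797e-18
  w_Bull·L_Bull = 0.07 × 2.03008e-13 = 1.42106e-14
Denominator: 0.100821 + 0.750109 + 1.41797e-18 + 1.42106e-14 = 0.85093
P(Regime Bear | -2.4) ≈ 0.882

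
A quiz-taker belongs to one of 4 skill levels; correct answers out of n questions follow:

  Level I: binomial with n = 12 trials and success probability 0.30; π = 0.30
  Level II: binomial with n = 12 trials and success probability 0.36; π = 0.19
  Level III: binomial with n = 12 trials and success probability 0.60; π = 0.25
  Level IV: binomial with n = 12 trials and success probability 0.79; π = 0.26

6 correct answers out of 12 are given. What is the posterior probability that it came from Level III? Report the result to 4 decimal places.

Apply Bayes' rule: the posterior for each component is proportional to its prior times its likelihood at x.
Evaluate each component's likelihood at the observed value:
  p_I = C(12,6)·0.30^6·0.70^6 = 924·0.000729·0.117649 = 0.0792479
  p_II = C(12,6)·0.36^6·0.64^6 = 924·0.00217678·0.0687195 = 0.138219
  p_III = C(12,6)·0.60^6·0.40^6 = 924·0.046656·0.004096 = 0.176579
  p_IV = C(12,6)·0.79^6·0.21^6 = 924·0.243087·8.57661e-05 = 0.0192642
Multiply by the mixture weights:
  π_I·p_I = 0.30 × 0.0792479 = 0.0237744
  π_II·p_II = 0.19 × 0.138219 = 0.0262616
  π_III·p_III = 0.25 × 0.176579 = 0.0441448
  π_IV·p_IV = 0.26 × 0.0192642 = 0.00500868
Marginal: 0.0237744 + 0.0262616 + 0.0441448 + 0.00500868 = 0.0991894
P(Level III | the observation) ≈ 0.4451

0.4451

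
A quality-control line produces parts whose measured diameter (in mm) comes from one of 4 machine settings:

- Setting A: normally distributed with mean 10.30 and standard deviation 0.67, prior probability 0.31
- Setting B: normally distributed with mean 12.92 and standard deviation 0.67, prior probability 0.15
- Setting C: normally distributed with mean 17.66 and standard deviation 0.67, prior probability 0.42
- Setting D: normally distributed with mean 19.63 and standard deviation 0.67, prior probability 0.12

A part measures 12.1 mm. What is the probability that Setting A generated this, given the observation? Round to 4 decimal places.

By Bayes' theorem, P(k | x) = π_k f_k(x) / Σ_j π_j f_j(x).
Evaluate each component's likelihood at the observed value:
  p_A = 0.0161266
  p_B = 0.281562
  p_C = 6.62127e-16
  p_D = 2.2223e-28
Unnormalised posteriors:
  π_A·p_A = 0.31 × 0.0161266 = 0.00499926
  π_B·p_B = 0.15 × 0.281562 = 0.0422343
  π_C·p_C = 0.42 × 6.62127e-16 = 2.78093e-16
  π_D·p_D = 0.12 × 2.2223e-28 = 2.66676e-29
Normaliser: 0.00499926 + 0.0422343 + 2.78093e-16 + 2.66676e-29 = 0.0472336
So the posterior for Setting A is 0.00499926 / 0.0472336 ≈ 0.1058.

0.1058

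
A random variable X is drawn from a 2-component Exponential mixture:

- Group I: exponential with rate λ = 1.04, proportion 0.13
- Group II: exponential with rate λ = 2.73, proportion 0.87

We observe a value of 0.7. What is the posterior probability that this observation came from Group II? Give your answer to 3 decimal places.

The responsibility of component k is P(Z=k) f_k(x) divided by Σ_j P(Z=j) f_j(x).
Exponential densities:
  f_I = 1.04·e^(−1.04·0.7) = 1.04·e^(−0.7280) = 0.502189
  f_II = 2.73·e^(−2.73·0.7) = 2.73·e^(−1.9110) = 0.403855
Multiply by the mixture weights:
  P(Z=I)·f_I = 0.13 × 0.502189 = 0.0652845
  P(Z=II)·f_II = 0.87 × 0.403855 = 0.351354
Marginal: 0.0652845 + 0.351354 = 0.416639
Responsibility of Group II: 0.351354 / 0.416639 ≈ 0.843

0.843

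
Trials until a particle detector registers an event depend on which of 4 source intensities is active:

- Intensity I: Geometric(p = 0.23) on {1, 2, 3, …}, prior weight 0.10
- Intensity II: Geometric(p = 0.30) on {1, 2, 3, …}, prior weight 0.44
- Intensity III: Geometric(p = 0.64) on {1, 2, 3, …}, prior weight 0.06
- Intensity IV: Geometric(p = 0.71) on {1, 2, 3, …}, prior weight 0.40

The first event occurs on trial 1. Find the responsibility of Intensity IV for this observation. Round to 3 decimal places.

0.595

Apply Bayes' rule: the posterior for each component is proportional to its prior times its likelihood at x.
Component likelihoods at x = 1:
  L_I = 0.23
  L_II = 0.3
  L_III = 0.64
  L_IV = 0.71
Prior × likelihood for each component:
  w_I·L_I = 0.10 × 0.23 = 0.023
  w_II·L_II = 0.44 × 0.3 = 0.132
  w_III·L_III = 0.06 × 0.64 = 0.0384
  w_IV·L_IV = 0.40 × 0.71 = 0.284
Marginal: 0.023 + 0.132 + 0.0384 + 0.284 = 0.4774
Responsibility of Intensity IV: 0.284 / 0.4774 ≈ 0.595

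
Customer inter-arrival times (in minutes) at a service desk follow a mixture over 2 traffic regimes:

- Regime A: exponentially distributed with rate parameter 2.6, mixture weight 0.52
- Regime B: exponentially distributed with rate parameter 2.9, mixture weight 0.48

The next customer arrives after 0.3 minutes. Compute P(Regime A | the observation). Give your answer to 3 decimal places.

0.515

Posterior ∝ prior × likelihood, so P(k | x) ∝ P(Z=k) f_k(x); normalise over all components.
Exponential densities:
  p_A = 2.6·e^(−2.6·0.3) = 2.6·e^(−0.7800) = 1.19186
  p_B = 2.9·e^(−2.9·0.3) = 2.9·e^(−0.8700) = 1.21496
Prior × likelihood for each component:
  P(Z=A)·p_A = 0.52 × 1.19186 = 0.619765
  P(Z=B)·p_B = 0.48 × 1.21496 = 0.583181
Normaliser: 0.619765 + 0.583181 = 1.20295
So the posterior for Regime A is 0.619765 / 1.20295 ≈ 0.515.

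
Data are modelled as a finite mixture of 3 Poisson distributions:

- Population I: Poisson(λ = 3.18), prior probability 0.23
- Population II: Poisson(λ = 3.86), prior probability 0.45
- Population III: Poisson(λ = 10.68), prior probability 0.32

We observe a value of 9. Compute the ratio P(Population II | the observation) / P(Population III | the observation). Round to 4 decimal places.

0.1355

The posterior odds equal the prior odds times the likelihood ratio: (π_i/π_j)·(f_i(x)/f_j(x)).
Poisson probabilities:
  L_I = e^(−3.18)·3.18^9/9! = 0.00381087
  L_II = e^(−3.86)·3.86^9/9! = 0.0110445
  L_III = e^(−10.68)·10.68^9/9! = 0.114581
Posterior odds = (π_II·L_II) / (π_III·L_III) = (0.45·0.0110445) / (0.32·0.114581) = 0.00497002 / 0.036666 ≈ 0.1355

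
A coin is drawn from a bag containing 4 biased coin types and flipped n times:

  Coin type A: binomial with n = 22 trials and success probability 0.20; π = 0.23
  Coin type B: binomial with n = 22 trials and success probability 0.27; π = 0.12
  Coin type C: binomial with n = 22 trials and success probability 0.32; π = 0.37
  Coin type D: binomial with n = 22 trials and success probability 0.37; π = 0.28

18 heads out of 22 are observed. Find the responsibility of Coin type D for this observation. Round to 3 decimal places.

By Bayes' theorem, P(k | x) = π_k f_k(x) / Σ_j π_j f_j(x).
Binomial probabilities:
  p_A = 7.85442e-10
  p_B = 1.20796e-07
  p_C = 1.9362e-06
  p_D = 1.94629e-05
Unnormalised posteriors:
  π_A·p_A = 0.23 × 7.85442e-10 = 1.80652e-10
  π_B·p_B = 0.12 × 1.20796e-07 = 1.44956e-08
  π_C·p_C = 0.37 × 1.9362e-06 = 7.16393e-07
  π_D·p_D = 0.28 × 1.94629e-05 = 5.44961e-06
Sum: 1.80652e-10 + 1.44956e-08 + 7.16393e-07 + 5.44961e-06 = 6.18068e-06
Responsibility of Coin type D: 5.44961e-06 / 6.18068e-06 ≈ 0.882

0.882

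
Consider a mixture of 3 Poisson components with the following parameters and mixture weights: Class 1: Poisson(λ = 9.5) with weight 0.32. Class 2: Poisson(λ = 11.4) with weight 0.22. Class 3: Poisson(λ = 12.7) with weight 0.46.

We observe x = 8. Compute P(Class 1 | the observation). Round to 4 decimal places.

0.4902

By Bayes' theorem, P(k | x) = P(Z=k) f_k(x) / Σ_j P(Z=j) f_j(x).
Component likelihoods at x = 8:
  L_1 = 0.12316
  L_2 = 0.0792066
  L_3 = 0.0512117
Weight by the priors:
  P(Z=1)·L_1 = 0.32 × 0.12316 = 0.0394113
  P(Z=2)·L_2 = 0.22 × 0.0792066 = 0.0174254
  P(Z=3)·L_3 = 0.46 × 0.0512117 = 0.0235574
Denominator: 0.0394113 + 0.0174254 + 0.0235574 = 0.0803941
P(Class 1 | 8) = 0.0394113 / 0.0803941 ≈ 0.4902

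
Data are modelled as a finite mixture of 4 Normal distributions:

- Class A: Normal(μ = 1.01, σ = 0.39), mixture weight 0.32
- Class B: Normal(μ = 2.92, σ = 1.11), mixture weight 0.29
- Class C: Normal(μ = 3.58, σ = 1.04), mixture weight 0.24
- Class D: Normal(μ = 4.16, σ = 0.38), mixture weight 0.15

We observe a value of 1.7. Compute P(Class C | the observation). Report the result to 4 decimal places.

0.1253

Apply Bayes' rule: the posterior for each component is proportional to its prior times its likelihood at x.
Evaluate each component's likelihood at the observed value:
  p_A = (1/(0.39·√(2π)))·exp(−(1.7−1.01)²/(2·0.39²)) = 1.022929·exp(-1.56509) = 0.213863
  p_B = (1/(1.11·√(2π)))·exp(−(1.7−2.92)²/(2·1.11²)) = 0.359407·exp(-0.60401) = 0.196458
  p_C = (1/(1.04·√(2π)))·exp(−(1.7−3.58)²/(2·1.04²)) = 0.383598·exp(-1.63388) = 0.0748675
  p_D = (1/(0.38·√(2π)))·exp(−(1.7−4.16)²/(2·0.38²)) = 1.049848·exp(-20.95429) = 8.33283e-10
Unnormalised posteriors:
  w_A·p_A = 0.32 × 0.213863 = 0.0684362
  w_B·p_B = 0.29 × 0.196458 = 0.0569727
  w_C·p_C = 0.24 × 0.0748675 = 0.0179682
  w_D·p_D = 0.15 × 8.33283e-10 = 1.24992e-10
Evidence: 0.0684362 + 0.0569727 + 0.0179682 + 1.24992e-10 = 0.143377
P(Class C | 1.7) ≈ 0.1253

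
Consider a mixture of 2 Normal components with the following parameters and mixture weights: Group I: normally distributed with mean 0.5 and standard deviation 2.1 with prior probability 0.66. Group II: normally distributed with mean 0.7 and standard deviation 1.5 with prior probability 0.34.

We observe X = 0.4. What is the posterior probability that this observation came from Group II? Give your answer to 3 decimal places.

Apply Bayes' rule: the posterior for each component is proportional to its prior times its likelihood at x.
Evaluate each component's likelihood at the observed value:
  L_I = (1/(2.1·√(2π)))·exp(−(0.4−0.5)²/(2·2.1²)) = 0.189973·exp(-0.00113) = 0.189757
  L_II = (1/(1.5·√(2π)))·exp(−(0.4−0.7)²/(2·1.5²)) = 0.265962·exp(-0.02000) = 0.260695
Unnormalised posteriors:
  w_I·L_I = 0.66 × 0.189757 = 0.12524
  w_II·L_II = 0.34 × 0.260695 = 0.0886363
Marginal: 0.12524 + 0.0886363 = 0.213876
P(Group II | 0.4) = 0.0886363 / 0.213876 ≈ 0.414

0.414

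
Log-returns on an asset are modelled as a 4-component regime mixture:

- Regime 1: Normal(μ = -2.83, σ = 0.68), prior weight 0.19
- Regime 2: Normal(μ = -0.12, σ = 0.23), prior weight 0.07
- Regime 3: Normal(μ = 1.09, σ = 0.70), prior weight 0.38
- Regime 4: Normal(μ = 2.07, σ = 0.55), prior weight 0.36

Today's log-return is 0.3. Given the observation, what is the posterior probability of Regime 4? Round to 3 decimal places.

0.011

Apply Bayes' rule: the posterior for each component is proportional to its prior times its likelihood at x.
Evaluate each component's likelihood at the observed value:
  f_1 = 1.47125e-05
  f_2 = 0.327404
  f_3 = 0.301465
  f_4 = 0.00408903
Unnormalised posteriors:
  π_1·f_1 = 0.19 × 1.47125e-05 = 2.79538e-06
  π_2·f_2 = 0.07 × 0.327404 = 0.0229183
  π_3·f_3 = 0.38 × 0.301465 = 0.114557
  π_4·f_4 = 0.36 × 0.00408903 = 0.00147205
Normaliser: 2.79538e-06 + 0.0229183 + 0.114557 + 0.00147205 = 0.13895
Responsibility of Regime 4: 0.00147205 / 0.13895 ≈ 0.011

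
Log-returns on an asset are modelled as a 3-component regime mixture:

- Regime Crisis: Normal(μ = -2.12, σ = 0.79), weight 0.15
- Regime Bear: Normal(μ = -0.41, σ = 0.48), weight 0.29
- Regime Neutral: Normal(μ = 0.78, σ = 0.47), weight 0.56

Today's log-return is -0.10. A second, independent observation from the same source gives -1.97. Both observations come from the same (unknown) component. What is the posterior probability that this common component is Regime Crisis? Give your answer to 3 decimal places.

0.633

P(component k | x) = π_k·f_k(x) / marginal(x), where marginal(x) = Σ_j π_j·f_j(x).
Since both observations come from the same component, the likelihood for component k is f_k(x₁)·f_k(x₂).
  L_Crisis = [0.0192116] × [0.495969] = 0.00952833
  L_Bear = [0.674678] × [0.00422718] = 0.00285199
  L_Neutral = [0.147085] × [3.12455e-08] = 4.59574e-09
Weight by the priors:
  π_Crisis·L_Crisis = 0.15 × 0.00952833 = 0.00142925
  π_Bear·L_Bear = 0.29 × 0.00285199 = 0.000827076
  π_Neutral·L_Neutral = 0.56 × 4.59574e-09 = 2.57362e-09
Evidence: 0.00142925 + 0.000827076 + 2.57362e-09 = 0.00225633
P(Regime Crisis | data) = 0.00142925 / 0.00225633 ≈ 0.633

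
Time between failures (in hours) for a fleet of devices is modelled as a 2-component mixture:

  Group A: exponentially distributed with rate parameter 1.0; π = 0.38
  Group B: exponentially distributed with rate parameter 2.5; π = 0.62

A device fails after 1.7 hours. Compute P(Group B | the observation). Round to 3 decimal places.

0.242

P(component k | x) = w_k·f_k(x) / marginal(x), where marginal(x) = Σ_j w_j·f_j(x).
Exponential densities:
  p_A = 0.182684
  p_B = 0.0356606
Unnormalised posteriors:
  w_A·p_A = 0.38 × 0.182684 = 0.0694197
  w_B·p_B = 0.62 × 0.0356606 = 0.0221096
Evidence: 0.0694197 + 0.0221096 = 0.0915293
Responsibility of Group B: 0.0221096 / 0.0915293 ≈ 0.242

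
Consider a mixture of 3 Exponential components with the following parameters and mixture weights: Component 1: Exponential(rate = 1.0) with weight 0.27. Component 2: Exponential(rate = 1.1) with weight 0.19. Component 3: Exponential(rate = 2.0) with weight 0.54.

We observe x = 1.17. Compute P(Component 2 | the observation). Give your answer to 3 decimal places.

By Bayes' theorem, P(k | x) = π_k f_k(x) / Σ_j π_j f_j(x).
Component likelihoods at x = 1.17:
  f_1 = 0.310367
  f_2 = 0.303708
  f_3 = 0.192655
Weight by the priors:
  π_1·f_1 = 0.27 × 0.310367 = 0.0837991
  π_2·f_2 = 0.19 × 0.303708 = 0.0577044
  π_3·f_3 = 0.54 × 0.192655 = 0.104034
Denominator: 0.0837991 + 0.0577044 + 0.104034 = 0.245537
P(Component 2 | data) ≈ 0.235

0.235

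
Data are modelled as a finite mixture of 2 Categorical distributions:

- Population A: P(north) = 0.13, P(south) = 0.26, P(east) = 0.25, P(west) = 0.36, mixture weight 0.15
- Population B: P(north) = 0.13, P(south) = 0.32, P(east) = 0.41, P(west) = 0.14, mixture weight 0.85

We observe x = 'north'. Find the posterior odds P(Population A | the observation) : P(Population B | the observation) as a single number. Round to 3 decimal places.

Only the two components matter; the odds are (w_i f_i(x)) / (w_j f_j(x)).
Categorical probabilities:
  p_A = 0.13
  p_B = 0.13
Posterior odds = (w_A·p_A) / (w_B·p_B) = (0.15·0.13) / (0.85·0.13) = 0.0195 / 0.1105 ≈ 0.176

0.176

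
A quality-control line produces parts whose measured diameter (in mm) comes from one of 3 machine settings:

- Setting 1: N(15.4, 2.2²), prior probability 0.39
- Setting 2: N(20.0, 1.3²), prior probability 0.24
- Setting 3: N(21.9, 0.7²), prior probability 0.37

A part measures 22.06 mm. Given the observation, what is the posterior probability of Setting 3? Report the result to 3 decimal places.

Apply Bayes' rule: the posterior for each component is proportional to its prior times its likelihood at x.
Component likelihoods at x = 22.06 mm:
  L_1 = (1/(2.2·√(2π)))·exp(−(22.06−15.4)²/(2·2.2²)) = 0.181337·exp(-4.58219) = 0.00185553
  L_2 = (1/(1.3·√(2π)))·exp(−(22.06−20.0)²/(2·1.3²)) = 0.306879·exp(-1.25550) = 0.0874397
  L_3 = (1/(0.7·√(2π)))·exp(−(22.06−21.9)²/(2·0.7²)) = 0.569918·exp(-0.02612) = 0.555223
Multiply by the mixture weights:
  P(Z=1)·L_1 = 0.39 × 0.00185553 = 0.000723656
  P(Z=2)·L_2 = 0.24 × 0.0874397 = 0.0209855
  P(Z=3)·L_3 = 0.37 × 0.555223 = 0.205432
Evidence: 0.000723656 + 0.0209855 + 0.205432 = 0.227142
So the posterior for Setting 3 is 0.205432 / 0.227142 ≈ 0.904.

0.904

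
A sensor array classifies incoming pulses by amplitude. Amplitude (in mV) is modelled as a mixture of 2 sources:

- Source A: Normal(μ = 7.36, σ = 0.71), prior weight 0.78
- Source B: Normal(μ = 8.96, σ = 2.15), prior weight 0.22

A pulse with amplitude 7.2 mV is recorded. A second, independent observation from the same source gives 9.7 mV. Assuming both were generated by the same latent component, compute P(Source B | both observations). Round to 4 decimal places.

0.8293

Apply Bayes' rule: the posterior for each component is proportional to its prior times its likelihood at x.
Since both observations come from the same component, the likelihood for component k is f_k(x₁)·f_k(x₂).
  L_A = [(1/(0.71·√(2π)))·exp(−(7.2−7.36)²/(2·0.71²)) = 0.561891·exp(-0.02539) = 0.547803] × [0.0024602] = 0.0013477
  L_B = [(1/(2.15·√(2π)))·exp(−(7.2−8.96)²/(2·2.15²)) = 0.185555·exp(-0.33506) = 0.132727] × [0.174883] = 0.0232116
Multiply by the mixture weights:
  π_A·L_A = 0.78 × 0.0013477 = 0.00105121
  π_B·L_B = 0.22 × 0.0232116 = 0.00510656
Sum: 0.00105121 + 0.00510656 = 0.00615777
P(Source B | data) = 0.00510656 / 0.00615777 ≈ 0.8293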